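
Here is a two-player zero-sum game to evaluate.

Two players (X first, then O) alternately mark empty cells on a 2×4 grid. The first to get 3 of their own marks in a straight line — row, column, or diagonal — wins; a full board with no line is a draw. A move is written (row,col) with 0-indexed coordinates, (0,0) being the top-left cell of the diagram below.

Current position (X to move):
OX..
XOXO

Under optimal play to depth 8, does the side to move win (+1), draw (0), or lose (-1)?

ply 1, X at OX../XOXO | (0,2)=+0→OXX./XOXO*; (0,3)=+0→OX.X/XOXO
ply 2, O at OXX./XOXO | (0,3)=+0→OXXO/XOXO*
ply 3: OXXO/XOXO is terminal +0 (X); from OX../XOXO depth 8

value(OX../XOXO, X) = 0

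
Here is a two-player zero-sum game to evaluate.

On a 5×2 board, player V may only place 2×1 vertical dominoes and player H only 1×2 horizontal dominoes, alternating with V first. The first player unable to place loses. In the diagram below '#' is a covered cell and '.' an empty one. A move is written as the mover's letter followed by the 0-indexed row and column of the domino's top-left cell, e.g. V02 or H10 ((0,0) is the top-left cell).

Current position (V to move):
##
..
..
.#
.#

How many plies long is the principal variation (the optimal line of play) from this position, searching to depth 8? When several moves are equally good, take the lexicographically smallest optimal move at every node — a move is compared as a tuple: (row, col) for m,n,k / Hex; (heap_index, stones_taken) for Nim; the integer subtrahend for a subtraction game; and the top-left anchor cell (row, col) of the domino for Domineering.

PV length from [##/../../.#/.#]: 1 ply

ply 1, V at ##/../../.#/.# | V10=+1→##/#./#./.#/.#*; V11=+1→##/.#/.#/.#/.#; V20=-1→##/../#./##/.#; V30=-1→##/../../##/##
ply 2: ##/#./#./.#/.# is terminal -1 (H); from ##/../../.#/.# depth 8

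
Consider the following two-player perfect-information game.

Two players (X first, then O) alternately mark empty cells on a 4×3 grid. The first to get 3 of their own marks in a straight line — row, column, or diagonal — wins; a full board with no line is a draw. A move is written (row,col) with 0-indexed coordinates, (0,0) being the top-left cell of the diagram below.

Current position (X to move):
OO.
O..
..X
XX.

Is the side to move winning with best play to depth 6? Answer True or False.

[OO./O../..X/XX.] X move#1: (0,2):-1/OOX/O../..X/XX., (1,1):-1/OO./OX./..X/XX., (1,2):-1/OO./O.X/..X/XX., (2,0):-1/OO./O../X.X/XX., (2,1):-1/OO./O../.XX/XX., (3,2):+1/OO./O../..X/XXX*
[OO./O../..X/XXX] end (terminal -1, O#2); searched OO./O../..X/XX. to 6

X winning at [OO./O../..X/XX.]: True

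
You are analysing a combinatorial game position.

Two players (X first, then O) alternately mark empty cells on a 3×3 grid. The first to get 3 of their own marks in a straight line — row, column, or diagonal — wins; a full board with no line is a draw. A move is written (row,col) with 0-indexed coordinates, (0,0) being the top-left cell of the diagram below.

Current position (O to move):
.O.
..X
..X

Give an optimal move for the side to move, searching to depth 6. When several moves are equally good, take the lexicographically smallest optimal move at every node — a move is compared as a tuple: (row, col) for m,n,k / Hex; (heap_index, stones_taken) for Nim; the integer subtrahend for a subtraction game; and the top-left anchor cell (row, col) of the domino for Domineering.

O's best at [.O./..X/..X]: (0,2)

ply 1, O at .O./..X/..X | (0,0)=-1→OO./..X/..X; (0,2)=+1→.OO/..X/..X*; (1,0)=-1→.O./O.X/..X; (1,1)=-1→.O./.OX/..X; (2,0)=-1→.O./..X/O.X; (2,1)=-1→.O./..X/.OX
ply 2, X at .OO/..X/..X | (0,0)=-1→XOO/..X/..X*; (1,0)=-1→.OO/X.X/..X; (1,1)=-1→.OO/.XX/..X; (2,0)=-1→.OO/..X/X.X; (2,1)=-1→.OO/..X/.XX
ply 3, O at XOO/..X/..X | (1,0)=-1→XOO/O.X/..X; (1,1)=+1→XOO/.OX/..X*; (2,0)=-1→XOO/..X/O.X; (2,1)=-1→XOO/..X/.OX
ply 4, X at XOO/.OX/..X | (1,0)=-1→XOO/XOX/..X*; (2,0)=-1→XOO/.OX/X.X; (2,1)=-1→XOO/.OX/.XX
ply 5, O at XOO/XOX/..X | (2,0)=+1→XOO/XOX/O.X*; (2,1)=+1→XOO/XOX/.OX
ply 6: XOO/XOX/O.X is terminal -1 (X); from .O./..X/..X depth 6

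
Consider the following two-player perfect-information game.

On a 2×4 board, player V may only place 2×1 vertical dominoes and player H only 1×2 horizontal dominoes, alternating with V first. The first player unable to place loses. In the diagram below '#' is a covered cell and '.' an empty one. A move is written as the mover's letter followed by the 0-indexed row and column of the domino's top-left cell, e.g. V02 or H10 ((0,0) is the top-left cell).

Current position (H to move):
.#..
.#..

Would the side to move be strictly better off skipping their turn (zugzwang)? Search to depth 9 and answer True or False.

[.#../.#..] H move#1: H02:+1/.###/.#..*, H12:+1/.#../.###
[.###/.#..] V move#2: V00:-1/####/##..*
[####/##..] H move#3: H12:+1/####/####*
[####/####] end (terminal -1, V#4); searched .#../.#.. to 9
pass branch (V moves first from the same position):
  | [.#../.#..] V move#1: V00:-1/##../##.., V02:+1/.##./.##.*, V03:+1/.#.#/.#.#
  | [.##./.##.] end (terminal -1, H#2); searched .#../.#.. to 9
H moving scores +1; H passing scores -1

zugzwang(.#../.#.., H) = False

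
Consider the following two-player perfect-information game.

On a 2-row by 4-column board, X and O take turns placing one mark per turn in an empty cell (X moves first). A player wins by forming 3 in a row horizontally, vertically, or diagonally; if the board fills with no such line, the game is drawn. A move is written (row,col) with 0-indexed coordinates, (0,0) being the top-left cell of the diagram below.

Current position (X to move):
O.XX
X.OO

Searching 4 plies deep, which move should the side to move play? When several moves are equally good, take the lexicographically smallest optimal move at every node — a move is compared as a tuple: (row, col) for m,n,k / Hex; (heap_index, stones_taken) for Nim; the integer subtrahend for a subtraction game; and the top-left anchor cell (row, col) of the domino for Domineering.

X's best at [O.XX/X.OO]: (0,1)

p1 X@[O.XX/X.OO]: (0,1)[OXXX/X.OO]+1* (1,1)[O.XX/XXOO]+0
p2 O@[OXXX/X.OO] terminal -1; root [O.XX/X.OO] d4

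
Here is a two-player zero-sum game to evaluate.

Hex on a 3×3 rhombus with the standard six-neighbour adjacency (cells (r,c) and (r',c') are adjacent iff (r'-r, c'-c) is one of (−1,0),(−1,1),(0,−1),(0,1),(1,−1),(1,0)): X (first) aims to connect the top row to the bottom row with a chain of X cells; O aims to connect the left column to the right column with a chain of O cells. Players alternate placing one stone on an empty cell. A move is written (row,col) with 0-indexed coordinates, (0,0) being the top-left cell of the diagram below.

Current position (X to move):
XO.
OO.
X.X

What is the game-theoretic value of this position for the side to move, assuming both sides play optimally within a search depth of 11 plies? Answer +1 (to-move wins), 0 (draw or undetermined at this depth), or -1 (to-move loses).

ply 1, X at XO./OO./X.X | (0,2)=-1→XOX/OO./X.X*; (1,2)=-1→XO./OOX/X.X; (2,1)=-1→XO./OO./XXX
ply 2, O at XOX/OO./X.X | (1,2)=+1→XOX/OOO/X.X*; (2,1)=-1→XOX/OO./XOX
ply 3: XOX/OOO/X.X is terminal -1 (X); from XO./OO./X.X depth 11

value(XO./OO./X.X, X) = -1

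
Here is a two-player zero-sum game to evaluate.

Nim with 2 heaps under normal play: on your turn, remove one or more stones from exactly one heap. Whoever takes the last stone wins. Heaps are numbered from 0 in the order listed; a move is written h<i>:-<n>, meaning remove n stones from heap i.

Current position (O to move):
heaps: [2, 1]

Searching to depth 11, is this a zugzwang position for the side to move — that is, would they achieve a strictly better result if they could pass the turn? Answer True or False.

zugzwang((2,1), O) = False

p1 O@[(2,1)]: h0:-1[(1,1)]+1* h0:-2[(0,1)]-1 h1:-1[(2,0)]-1
p2 X@[(1,1)]: h0:-1[(0,1)]-1* h1:-1[(1,0)]-1
p3 O@[(0,1)]: h1:-1[(0,0)]+1*
p4 X@[(0,0)] terminal -1; root [(2,1)] d11
pass branch (X moves first from the same position):
  | p1 X@[(2,1)]: h0:-1[(1,1)]+1* h0:-2[(0,1)]-1 h1:-1[(2,0)]-1
  | p2 O@[(1,1)]: h0:-1[(0,1)]-1* h1:-1[(1,0)]-1
  | p3 X@[(0,1)]: h1:-1[(0,0)]+1*
  | p4 O@[(0,0)] terminal -1; root [(2,1)] d11
O moving scores +1; O passing scores -1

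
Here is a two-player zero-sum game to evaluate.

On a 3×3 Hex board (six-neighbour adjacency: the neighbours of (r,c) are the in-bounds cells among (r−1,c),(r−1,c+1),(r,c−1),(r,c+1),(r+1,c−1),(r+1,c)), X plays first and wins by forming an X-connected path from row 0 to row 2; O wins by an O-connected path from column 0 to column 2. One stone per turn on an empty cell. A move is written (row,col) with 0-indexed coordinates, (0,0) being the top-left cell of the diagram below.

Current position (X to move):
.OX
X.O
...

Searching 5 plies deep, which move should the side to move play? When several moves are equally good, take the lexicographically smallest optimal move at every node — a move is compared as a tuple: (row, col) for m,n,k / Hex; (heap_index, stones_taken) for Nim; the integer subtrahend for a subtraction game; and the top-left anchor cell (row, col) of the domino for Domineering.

X's best at [.OX/X.O/...]: (1,1)

p1 X@[.OX/X.O/...]: (0,0)[XOX/X.O/...]-1 (1,1)[.OX/XXO/...]+1* (2,0)[.OX/X.O/X..]+1 (2,1)[.OX/X.O/.X.]-1 (2,2)[.OX/X.O/..X]-1
p2 O@[.OX/XXO/...]: (0,0)[OOX/XXO/...]-1* (2,0)[.OX/XXO/O..]-1 (2,1)[.OX/XXO/.O.]-1 (2,2)[.OX/XXO/..O]-1
p3 X@[OOX/XXO/...]: (2,0)[OOX/XXO/X..]+1* (2,1)[OOX/XXO/.X.]+1 (2,2)[OOX/XXO/..X]+1
p4 O@[OOX/XXO/X..] terminal -1; root [.OX/X.O/...] d5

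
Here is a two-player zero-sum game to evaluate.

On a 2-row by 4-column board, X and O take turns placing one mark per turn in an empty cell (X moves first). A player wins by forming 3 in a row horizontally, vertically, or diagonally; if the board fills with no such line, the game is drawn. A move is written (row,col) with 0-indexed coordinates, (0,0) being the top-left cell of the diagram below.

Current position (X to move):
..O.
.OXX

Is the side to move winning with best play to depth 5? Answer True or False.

p1 X@[..O./.OXX]: (0,0)[X.O./.OXX]+0* (0,1)[.XO./.OXX]+0 (0,3)[..OX/.OXX]+0 (1,0)[..O./XOXX]-1
p2 O@[X.O./.OXX]: (0,1)[XOO./.OXX]+0* (0,3)[X.OO/.OXX]+0 (1,0)[X.O./OOXX]+0
p3 X@[XOO./.OXX]: (0,3)[XOOX/.OXX]+0* (1,0)[XOO./XOXX]-1
p4 O@[XOOX/.OXX]: (1,0)[XOOX/OOXX]+0*
p5 X@[XOOX/OOXX] terminal +0; root [..O./.OXX] d5

X winning at [..O./.OXX]: False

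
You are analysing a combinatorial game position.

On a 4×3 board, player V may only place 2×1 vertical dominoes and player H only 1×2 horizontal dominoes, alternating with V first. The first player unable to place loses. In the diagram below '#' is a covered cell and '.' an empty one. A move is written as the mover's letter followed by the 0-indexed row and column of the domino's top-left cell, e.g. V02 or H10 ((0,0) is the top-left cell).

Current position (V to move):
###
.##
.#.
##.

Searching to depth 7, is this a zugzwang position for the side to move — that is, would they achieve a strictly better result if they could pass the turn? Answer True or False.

[###/.##/.#./##.] V move#1: V10:+1/###/###/##./##.*, V22:+1/###/.##/.##/###
[###/###/##./##.] end (terminal -1, H#2); searched ###/.##/.#./##. to 7
if V skipped the turn, H would face:
~ [###/.##/.#./##.] end (terminal -1, H#1); searched ###/.##/.#./##. to 7
compare (V): move=+1 vs pass=+1

zugzwang(###/.##/.#./##., V) = False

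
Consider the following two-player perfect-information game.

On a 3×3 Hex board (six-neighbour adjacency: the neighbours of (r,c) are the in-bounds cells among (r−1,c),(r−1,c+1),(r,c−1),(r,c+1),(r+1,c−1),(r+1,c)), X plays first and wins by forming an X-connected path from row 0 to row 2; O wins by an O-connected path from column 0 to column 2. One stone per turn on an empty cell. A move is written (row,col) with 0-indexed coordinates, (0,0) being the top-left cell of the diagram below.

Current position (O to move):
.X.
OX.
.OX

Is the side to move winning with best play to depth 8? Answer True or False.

O winning at [.X./OX./.OX]: False

p1 O@[.X./OX./.OX]: (0,0)[OX./OX./.OX]-1* (0,2)[.XO/OX./.OX]-1 (1,2)[.X./OXO/.OX]-1 (2,0)[.X./OX./OOX]-1
p2 X@[OX./OX./.OX]: (0,2)[OXX/OX./.OX]+1* (1,2)[OX./OXX/.OX]+1 (2,0)[OX./OX./XOX]+1
p3 O@[OXX/OX./.OX]: (1,2)[OXX/OXO/.OX]-1* (2,0)[OXX/OX./OOX]-1
p4 X@[OXX/OXO/.OX]: (2,0)[OXX/OXO/XOX]+1*
p5 O@[OXX/OXO/XOX] terminal -1; root [.X./OX./.OX] d8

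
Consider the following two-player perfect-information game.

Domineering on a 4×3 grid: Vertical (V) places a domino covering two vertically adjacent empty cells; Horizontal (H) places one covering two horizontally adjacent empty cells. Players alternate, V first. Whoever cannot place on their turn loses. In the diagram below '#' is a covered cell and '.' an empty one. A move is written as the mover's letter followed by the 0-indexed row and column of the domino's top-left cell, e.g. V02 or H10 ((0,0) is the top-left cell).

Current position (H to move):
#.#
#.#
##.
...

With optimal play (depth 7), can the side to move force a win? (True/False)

H winning at [#.#/#.#/##./...]: False

p1 H@[#.#/#.#/##./...]: H30[#.#/#.#/##./##.]-1* H31[#.#/#.#/##./.##]-1
p2 V@[#.#/#.#/##./##.]: V01[###/###/##./##.]+1* V22[#.#/#.#/###/###]+1
p3 H@[###/###/##./##.] terminal -1; root [#.#/#.#/##./...] d7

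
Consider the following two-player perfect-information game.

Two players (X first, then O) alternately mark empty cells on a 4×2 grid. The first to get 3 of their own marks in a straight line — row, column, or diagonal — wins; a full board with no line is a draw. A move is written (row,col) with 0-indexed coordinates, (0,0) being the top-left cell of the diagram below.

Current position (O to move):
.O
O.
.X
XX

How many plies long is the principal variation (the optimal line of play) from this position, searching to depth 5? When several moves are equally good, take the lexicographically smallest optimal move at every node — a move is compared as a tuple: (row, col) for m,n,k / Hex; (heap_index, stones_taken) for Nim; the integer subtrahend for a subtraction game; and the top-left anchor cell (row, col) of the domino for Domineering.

p1 O@[.O/O./.X/XX]: (0,0)[OO/O./.X/XX]-1 (1,1)[.O/OO/.X/XX]+0* (2,0)[.O/O./OX/XX]-1
p2 X@[.O/OO/.X/XX]: (0,0)[XO/OO/.X/XX]+0* (2,0)[.O/OO/XX/XX]+0
p3 O@[XO/OO/.X/XX]: (2,0)[XO/OO/OX/XX]+0*
p4 X@[XO/OO/OX/XX] terminal +0; root [.O/O./.X/XX] d5

PV length from [.O/O./.X/XX]: 3 plies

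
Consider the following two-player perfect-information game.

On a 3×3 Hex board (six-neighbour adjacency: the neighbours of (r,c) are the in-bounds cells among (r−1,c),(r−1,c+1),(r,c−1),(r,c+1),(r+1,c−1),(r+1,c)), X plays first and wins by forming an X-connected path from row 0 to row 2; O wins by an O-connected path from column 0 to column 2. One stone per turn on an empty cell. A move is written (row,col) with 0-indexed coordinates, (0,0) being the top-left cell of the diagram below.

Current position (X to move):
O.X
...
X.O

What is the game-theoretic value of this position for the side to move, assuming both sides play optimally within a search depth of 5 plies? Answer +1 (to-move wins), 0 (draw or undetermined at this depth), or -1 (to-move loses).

value(O.X/.../X.O, X) = +1

p1 X@[O.X/.../X.O]: (0,1)[OXX/.../X.O]+1* (1,0)[O.X/X../X.O]+1 (1,1)[O.X/.X./X.O]+1 (1,2)[O.X/..X/X.O]+1 (2,1)[O.X/.../XXO]+1
p2 O@[OXX/.../X.O]: (1,0)[OXX/O../X.O]-1* (1,1)[OXX/.O./X.O]-1 (1,2)[OXX/..O/X.O]-1 (2,1)[OXX/.../XOO]-1
p3 X@[OXX/O../X.O]: (1,1)[OXX/OX./X.O]+1* (1,2)[OXX/O.X/X.O]+1 (2,1)[OXX/O../XXO]+1
p4 O@[OXX/OX./X.O] terminal -1; root [O.X/.../X.O] d5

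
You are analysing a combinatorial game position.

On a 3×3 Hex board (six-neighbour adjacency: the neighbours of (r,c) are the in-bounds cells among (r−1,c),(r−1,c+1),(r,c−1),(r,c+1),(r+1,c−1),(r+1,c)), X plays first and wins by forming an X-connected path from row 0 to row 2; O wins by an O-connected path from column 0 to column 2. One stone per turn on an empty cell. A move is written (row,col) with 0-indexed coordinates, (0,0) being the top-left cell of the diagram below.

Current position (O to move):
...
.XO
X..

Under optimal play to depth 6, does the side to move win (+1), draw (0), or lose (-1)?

[.../.XO/X..] O move#1: (0,0):-1/O../.XO/X..*, (0,1):-1/.O./.XO/X.., (0,2):-1/..O/.XO/X.., (1,0):-1/.../OXO/X.., (2,1):-1/.../.XO/XO., (2,2):-1/.../.XO/X.O
[O../.XO/X..] X move#2: (0,1):+1/OX./.XO/X..*, (0,2):+1/O.X/.XO/X.., (1,0):+1/O../XXO/X.., (2,1):+1/O../.XO/XX., (2,2):+1/O../.XO/X.X
[OX./.XO/X..] end (terminal -1, O#3); searched .../.XO/X.. to 6

value(.../.XO/X.., O) = -1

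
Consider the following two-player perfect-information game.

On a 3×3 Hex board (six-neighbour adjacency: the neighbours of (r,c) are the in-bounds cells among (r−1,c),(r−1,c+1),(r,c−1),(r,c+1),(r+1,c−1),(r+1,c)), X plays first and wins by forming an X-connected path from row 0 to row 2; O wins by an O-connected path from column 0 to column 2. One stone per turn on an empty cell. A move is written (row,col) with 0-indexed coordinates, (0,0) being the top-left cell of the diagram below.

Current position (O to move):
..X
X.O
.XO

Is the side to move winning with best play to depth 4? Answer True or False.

ply 1, O at ..X/X.O/.XO | (0,0)=-1→O.X/X.O/.XO*; (0,1)=-1→.OX/X.O/.XO; (1,1)=-1→..X/XOO/.XO; (2,0)=-1→..X/X.O/OXO
ply 2, X at O.X/X.O/.XO | (0,1)=+1→OXX/X.O/.XO*; (1,1)=+1→O.X/XXO/.XO; (2,0)=+1→O.X/X.O/XXO
ply 3, O at OXX/X.O/.XO | (1,1)=-1→OXX/XOO/.XO*; (2,0)=-1→OXX/X.O/OXO
ply 4, X at OXX/XOO/.XO | (2,0)=+1→OXX/XOO/XXO*
ply 5: OXX/XOO/XXO is terminal -1 (O); from ..X/X.O/.XO depth 4

O winning at [..X/X.O/.XO]: False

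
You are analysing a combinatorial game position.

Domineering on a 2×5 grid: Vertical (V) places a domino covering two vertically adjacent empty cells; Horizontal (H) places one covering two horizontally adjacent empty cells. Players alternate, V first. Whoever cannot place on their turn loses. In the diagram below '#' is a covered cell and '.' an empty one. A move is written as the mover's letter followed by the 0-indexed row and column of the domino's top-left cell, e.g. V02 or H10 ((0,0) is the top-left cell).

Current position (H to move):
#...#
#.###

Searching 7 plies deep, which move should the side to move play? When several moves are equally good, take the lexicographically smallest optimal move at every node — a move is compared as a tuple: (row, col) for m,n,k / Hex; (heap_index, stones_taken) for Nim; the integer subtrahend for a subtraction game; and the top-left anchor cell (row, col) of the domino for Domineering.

ply 1, H at #...#/#.### | H01=+1→###.#/#.###*; H02=-1→#.###/#.###
ply 2: ###.#/#.### is terminal -1 (V); from #...#/#.### depth 7

H's best at [#...#/#.###]: H01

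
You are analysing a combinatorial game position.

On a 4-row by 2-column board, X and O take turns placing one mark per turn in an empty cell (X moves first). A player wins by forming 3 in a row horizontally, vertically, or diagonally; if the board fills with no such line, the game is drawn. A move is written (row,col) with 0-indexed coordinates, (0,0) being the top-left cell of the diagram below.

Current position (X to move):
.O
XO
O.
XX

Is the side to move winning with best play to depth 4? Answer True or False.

ply 1, X at .O/XO/O./XX | (0,0)=-1→XO/XO/O./XX; (2,1)=+0→.O/XO/OX/XX*
ply 2, O at .O/XO/OX/XX | (0,0)=+0→OO/XO/OX/XX*
ply 3: OO/XO/OX/XX is terminal +0 (X); from .O/XO/O./XX depth 4

X winning at [.O/XO/O./XX]: False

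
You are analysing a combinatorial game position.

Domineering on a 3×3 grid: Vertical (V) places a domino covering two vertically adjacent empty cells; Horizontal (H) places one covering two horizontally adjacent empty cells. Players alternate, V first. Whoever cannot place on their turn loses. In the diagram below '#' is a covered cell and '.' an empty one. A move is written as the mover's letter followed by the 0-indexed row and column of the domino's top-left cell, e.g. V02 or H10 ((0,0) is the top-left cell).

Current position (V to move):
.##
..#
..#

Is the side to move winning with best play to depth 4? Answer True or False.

V winning at [.##/..#/..#]: True

[.##/..#/..#] V move#1: V00:-1/###/#.#/..#, V10:+1/.##/#.#/#.#*, V11:+1/.##/.##/.##
[.##/#.#/#.#] end (terminal -1, H#2); searched .##/..#/..# to 4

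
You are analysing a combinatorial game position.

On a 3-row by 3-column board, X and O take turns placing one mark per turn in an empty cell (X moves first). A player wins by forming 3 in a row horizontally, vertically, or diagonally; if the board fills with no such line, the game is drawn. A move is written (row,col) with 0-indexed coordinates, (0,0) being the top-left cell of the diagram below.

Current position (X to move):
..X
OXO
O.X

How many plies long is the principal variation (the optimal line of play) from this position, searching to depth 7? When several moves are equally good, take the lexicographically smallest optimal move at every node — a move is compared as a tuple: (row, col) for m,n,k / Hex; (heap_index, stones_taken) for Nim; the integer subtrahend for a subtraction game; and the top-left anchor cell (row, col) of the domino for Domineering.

ply 1, X at ..X/OXO/O.X | (0,0)=+1→X.X/OXO/O.X*; (0,1)=-1→.XX/OXO/O.X; (2,1)=-1→..X/OXO/OXX
ply 2: X.X/OXO/O.X is terminal -1 (O); from ..X/OXO/O.X depth 7

PV length from [..X/OXO/O.X]: 1 ply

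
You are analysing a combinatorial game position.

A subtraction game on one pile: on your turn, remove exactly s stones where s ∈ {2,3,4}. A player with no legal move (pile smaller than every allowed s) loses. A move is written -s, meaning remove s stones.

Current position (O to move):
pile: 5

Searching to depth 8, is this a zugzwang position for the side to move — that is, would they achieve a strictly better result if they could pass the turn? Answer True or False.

zugzwang(5, O) = False

ply 1, O at 5 | -2=-1→3; -3=-1→2; -4=+1→1*
ply 2: 1 is terminal -1 (X); from 5 depth 8
suppose O passes — search the same position with X to move:
pass> ply 1, X at 5 | -2=-1→3; -3=-1→2; -4=+1→1*
pass> ply 2: 1 is terminal -1 (O); from 5 depth 8
for O: play +1, pass -1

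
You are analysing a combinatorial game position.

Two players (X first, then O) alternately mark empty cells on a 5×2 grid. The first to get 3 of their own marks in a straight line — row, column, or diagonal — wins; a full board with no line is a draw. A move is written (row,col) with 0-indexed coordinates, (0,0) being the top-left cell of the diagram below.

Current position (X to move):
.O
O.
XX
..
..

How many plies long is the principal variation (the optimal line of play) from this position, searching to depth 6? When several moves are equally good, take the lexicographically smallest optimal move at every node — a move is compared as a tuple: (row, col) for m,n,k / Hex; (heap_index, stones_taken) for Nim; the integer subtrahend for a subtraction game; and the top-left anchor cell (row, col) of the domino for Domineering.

PV length from [.O/O./XX/../..]: 5 plies

p1 X@[.O/O./XX/../..]: (0,0)[XO/O./XX/../..]+0 (1,1)[.O/OX/XX/../..]+0 (3,0)[.O/O./XX/X./..]+1* (3,1)[.O/O./XX/.X/..]+1 (4,0)[.O/O./XX/../X.]+1 (4,1)[.O/O./XX/../.X]+0
p2 O@[.O/O./XX/X./..]: (0,0)[OO/O./XX/X./..]-1* (1,1)[.O/OO/XX/X./..]-1 (3,1)[.O/O./XX/XO/..]-1 (4,0)[.O/O./XX/X./O.]-1 (4,1)[.O/O./XX/X./.O]-1
p3 X@[OO/O./XX/X./..]: (1,1)[OO/OX/XX/X./..]+1* (3,1)[OO/O./XX/XX/..]+1 (4,0)[OO/O./XX/X./X.]+1 (4,1)[OO/O./XX/X./.X]+1
p4 O@[OO/OX/XX/X./..]: (3,1)[OO/OX/XX/XO/..]-1* (4,0)[OO/OX/XX/X./O.]-1 (4,1)[OO/OX/XX/X./.O]-1
p5 X@[OO/OX/XX/XO/..]: (4,0)[OO/OX/XX/XO/X.]+1* (4,1)[OO/OX/XX/XO/.X]+0
p6 O@[OO/OX/XX/XO/X.] terminal -1; root [.O/O./XX/../..] d6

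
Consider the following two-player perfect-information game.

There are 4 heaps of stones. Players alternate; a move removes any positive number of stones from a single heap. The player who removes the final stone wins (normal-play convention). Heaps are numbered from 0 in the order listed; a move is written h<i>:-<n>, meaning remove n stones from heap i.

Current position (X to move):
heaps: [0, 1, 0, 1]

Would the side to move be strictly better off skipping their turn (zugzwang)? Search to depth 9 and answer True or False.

zugzwang((0,1,0,1), X) = True

p1 X@[(0,1,0,1)]: h1:-1[(0,0,0,1)]-1* h3:-1[(0,1,0,0)]-1
p2 O@[(0,0,0,1)]: h3:-1[(0,0,0,0)]+1*
p3 X@[(0,0,0,0)] terminal -1; root [(0,1,0,1)] d9
pass branch (O moves first from the same position):
  | p1 O@[(0,1,0,1)]: h1:-1[(0,0,0,1)]-1* h3:-1[(0,1,0,0)]-1
  | p2 X@[(0,0,0,1)]: h3:-1[(0,0,0,0)]+1*
  | p3 O@[(0,0,0,0)] terminal -1; root [(0,1,0,1)] d9
X moving scores -1; X passing scores +1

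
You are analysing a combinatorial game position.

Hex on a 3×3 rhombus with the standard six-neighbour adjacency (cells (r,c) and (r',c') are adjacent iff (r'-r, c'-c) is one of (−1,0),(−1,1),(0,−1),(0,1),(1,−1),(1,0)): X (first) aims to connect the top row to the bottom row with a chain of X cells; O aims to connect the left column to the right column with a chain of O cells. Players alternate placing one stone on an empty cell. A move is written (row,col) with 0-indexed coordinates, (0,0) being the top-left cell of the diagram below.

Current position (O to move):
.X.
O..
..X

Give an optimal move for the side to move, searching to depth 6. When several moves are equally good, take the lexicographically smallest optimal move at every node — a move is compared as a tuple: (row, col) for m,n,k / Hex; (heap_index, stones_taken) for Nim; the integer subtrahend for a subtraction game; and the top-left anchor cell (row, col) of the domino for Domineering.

O's best at [.X./O../..X]: (1,1)

ply 1, O at .X./O../..X | (0,0)=-1→OX./O../..X; (0,2)=-1→.XO/O../..X; (1,1)=+1→.X./OO./..X*; (1,2)=-1→.X./O.O/..X; (2,0)=-1→.X./O../O.X; (2,1)=-1→.X./O../.OX
ply 2, X at .X./OO./..X | (0,0)=-1→XX./OO./..X*; (0,2)=-1→.XX/OO./..X; (1,2)=-1→.X./OOX/..X; (2,0)=-1→.X./OO./X.X; (2,1)=-1→.X./OO./.XX
ply 3, O at XX./OO./..X | (0,2)=+1→XXO/OO./..X*; (1,2)=+1→XX./OOO/..X; (2,0)=+1→XX./OO./O.X; (2,1)=+1→XX./OO./.OX
ply 4: XXO/OO./..X is terminal -1 (X); from .X./O../..X depth 6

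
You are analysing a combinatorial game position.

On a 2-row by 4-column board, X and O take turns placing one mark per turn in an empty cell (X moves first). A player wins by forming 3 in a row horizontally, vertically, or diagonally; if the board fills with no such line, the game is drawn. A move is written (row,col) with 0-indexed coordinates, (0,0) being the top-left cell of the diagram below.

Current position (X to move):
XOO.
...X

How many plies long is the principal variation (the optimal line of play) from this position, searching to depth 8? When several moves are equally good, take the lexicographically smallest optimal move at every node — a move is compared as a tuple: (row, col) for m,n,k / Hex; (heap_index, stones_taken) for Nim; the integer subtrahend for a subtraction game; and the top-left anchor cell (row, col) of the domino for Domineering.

[XOO./...X] X move#1: (0,3):+0/XOOX/...X*, (1,0):-1/XOO./X..X, (1,1):-1/XOO./.X.X, (1,2):-1/XOO./..XX
[XOOX/...X] O move#2: (1,0):+0/XOOX/O..X*, (1,1):+0/XOOX/.O.X, (1,2):+0/XOOX/..OX
[XOOX/O..X] X move#3: (1,1):+0/XOOX/OX.X*, (1,2):+0/XOOX/O.XX
[XOOX/OX.X] O move#4: (1,2):+0/XOOX/OXOX*
[XOOX/OXOX] end (terminal +0, X#5); searched XOO./...X to 8

PV length from [XOO./...X]: 4 plies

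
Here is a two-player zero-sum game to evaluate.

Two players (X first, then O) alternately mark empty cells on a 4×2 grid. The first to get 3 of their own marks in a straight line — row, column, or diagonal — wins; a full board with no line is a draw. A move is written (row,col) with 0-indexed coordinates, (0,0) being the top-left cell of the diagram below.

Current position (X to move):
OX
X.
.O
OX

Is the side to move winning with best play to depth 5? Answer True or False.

[OX/X./.O/OX] X move#1: (1,1):+0/OX/XX/.O/OX*, (2,0):+0/OX/X./XO/OX
[OX/XX/.O/OX] O move#2: (2,0):+0/OX/XX/OO/OX*
[OX/XX/OO/OX] end (terminal +0, X#3); searched OX/X./.O/OX to 5

X winning at [OX/X./.O/OX]: False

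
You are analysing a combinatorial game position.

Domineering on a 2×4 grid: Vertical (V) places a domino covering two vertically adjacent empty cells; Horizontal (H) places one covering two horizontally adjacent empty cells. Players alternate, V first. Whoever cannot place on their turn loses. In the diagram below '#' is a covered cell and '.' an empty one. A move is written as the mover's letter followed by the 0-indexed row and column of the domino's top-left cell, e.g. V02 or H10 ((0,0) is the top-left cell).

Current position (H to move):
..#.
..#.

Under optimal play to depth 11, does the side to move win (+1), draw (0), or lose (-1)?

[..#./..#.] H move#1: H00:+1/###./..#.*, H10:+1/..#./###.
[###./..#.] V move#2: V03:-1/####/..##*
[####/..##] H move#3: H10:+1/####/####*
[####/####] end (terminal -1, V#4); searched ..#./..#. to 11

value(..#./..#., H) = +1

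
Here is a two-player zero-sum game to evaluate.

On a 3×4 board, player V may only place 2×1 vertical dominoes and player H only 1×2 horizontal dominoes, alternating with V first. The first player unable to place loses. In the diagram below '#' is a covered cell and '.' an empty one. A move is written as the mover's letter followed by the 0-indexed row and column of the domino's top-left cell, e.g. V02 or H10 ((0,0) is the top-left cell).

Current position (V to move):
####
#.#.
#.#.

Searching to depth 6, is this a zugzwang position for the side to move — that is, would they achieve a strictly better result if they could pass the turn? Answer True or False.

ply 1, V at ####/#.#./#.#. | V11=+1→####/###./###.*; V13=+1→####/#.##/#.##
ply 2: ####/###./###. is terminal -1 (H); from ####/#.#./#.#. depth 6
if V skipped the turn, H would face:
~ ply 1: ####/#.#./#.#. is terminal -1 (H); from ####/#.#./#.#. depth 6
compare (V): move=+1 vs pass=+1

zugzwang(####/#.#./#.#., V) = False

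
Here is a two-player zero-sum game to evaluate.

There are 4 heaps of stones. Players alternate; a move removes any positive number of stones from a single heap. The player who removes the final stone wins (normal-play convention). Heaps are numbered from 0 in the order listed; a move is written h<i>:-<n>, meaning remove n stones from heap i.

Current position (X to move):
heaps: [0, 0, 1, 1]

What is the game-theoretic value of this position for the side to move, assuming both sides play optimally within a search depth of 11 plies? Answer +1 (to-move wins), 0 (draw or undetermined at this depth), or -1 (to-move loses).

ply 1, X at (0,0,1,1) | h2:-1=-1→(0,0,0,1)*; h3:-1=-1→(0,0,1,0)
ply 2, O at (0,0,0,1) | h3:-1=+1→(0,0,0,0)*
ply 3: (0,0,0,0) is terminal -1 (X); from (0,0,1,1) depth 11

value((0,0,1,1), X) = -1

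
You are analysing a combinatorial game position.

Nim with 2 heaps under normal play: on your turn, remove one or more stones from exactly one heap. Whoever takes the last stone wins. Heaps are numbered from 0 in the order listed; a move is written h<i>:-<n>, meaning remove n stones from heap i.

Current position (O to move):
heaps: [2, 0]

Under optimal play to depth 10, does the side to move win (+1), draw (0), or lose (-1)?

ply 1, O at (2,0) | h0:-1=-1→(1,0); h0:-2=+1→(0,0)*
ply 2: (0,0) is terminal -1 (X); from (2,0) depth 10

value((2,0), O) = +1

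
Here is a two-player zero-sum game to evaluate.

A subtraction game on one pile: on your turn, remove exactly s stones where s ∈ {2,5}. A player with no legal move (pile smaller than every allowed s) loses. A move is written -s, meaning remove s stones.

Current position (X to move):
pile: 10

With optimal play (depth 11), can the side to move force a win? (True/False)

p1 X@[10]: -2[8]+1* -5[5]-1
p2 O@[8]: -2[6]-1* -5[3]-1
p3 X@[6]: -2[4]+1* -5[1]+1
p4 O@[4]: -2[2]-1*
p5 X@[2]: -2[0]+1*
p6 O@[0] terminal -1; root [10] d11

X winning at [10]: True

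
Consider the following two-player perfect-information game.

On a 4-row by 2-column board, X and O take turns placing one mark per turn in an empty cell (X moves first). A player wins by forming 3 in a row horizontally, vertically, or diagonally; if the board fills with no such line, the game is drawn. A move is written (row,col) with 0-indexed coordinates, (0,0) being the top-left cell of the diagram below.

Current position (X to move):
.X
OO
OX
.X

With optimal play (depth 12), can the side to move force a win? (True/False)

[.X/OO/OX/.X] X move#1: (0,0):-1/XX/OO/OX/.X*, (3,0):-1/.X/OO/OX/XX
[XX/OO/OX/.X] O move#2: (3,0):+1/XX/OO/OX/OX*
[XX/OO/OX/OX] end (terminal -1, X#3); searched .X/OO/OX/.X to 12

X winning at [.X/OO/OX/.X]: False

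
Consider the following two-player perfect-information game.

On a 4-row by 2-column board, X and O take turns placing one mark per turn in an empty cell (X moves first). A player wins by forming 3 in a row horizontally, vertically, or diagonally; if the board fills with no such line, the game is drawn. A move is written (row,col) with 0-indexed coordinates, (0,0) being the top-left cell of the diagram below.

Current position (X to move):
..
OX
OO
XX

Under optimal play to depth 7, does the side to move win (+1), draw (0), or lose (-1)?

[../OX/OO/XX] X move#1: (0,0):+0/X./OX/OO/XX*, (0,1):-1/.X/OX/OO/XX
[X./OX/OO/XX] O move#2: (0,1):+0/XO/OX/OO/XX*
[XO/OX/OO/XX] end (terminal +0, X#3); searched ../OX/OO/XX to 7

value(../OX/OO/XX, X) = 0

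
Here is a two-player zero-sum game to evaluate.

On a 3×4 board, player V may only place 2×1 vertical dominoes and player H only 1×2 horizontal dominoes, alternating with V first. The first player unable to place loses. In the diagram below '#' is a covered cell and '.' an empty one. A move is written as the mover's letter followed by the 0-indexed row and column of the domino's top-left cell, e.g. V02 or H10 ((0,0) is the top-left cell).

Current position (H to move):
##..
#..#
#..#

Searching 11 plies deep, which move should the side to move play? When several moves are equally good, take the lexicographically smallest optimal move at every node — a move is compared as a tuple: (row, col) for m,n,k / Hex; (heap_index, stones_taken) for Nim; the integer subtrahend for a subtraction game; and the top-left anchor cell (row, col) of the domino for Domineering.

H's best at [##../#..#/#..#]: H11

ply 1, H at ##../#..#/#..# | H02=-1→####/#..#/#..#; H11=+1→##../####/#..#*; H21=-1→##../#..#/####
ply 2: ##../####/#..# is terminal -1 (V); from ##../#..#/#..# depth 11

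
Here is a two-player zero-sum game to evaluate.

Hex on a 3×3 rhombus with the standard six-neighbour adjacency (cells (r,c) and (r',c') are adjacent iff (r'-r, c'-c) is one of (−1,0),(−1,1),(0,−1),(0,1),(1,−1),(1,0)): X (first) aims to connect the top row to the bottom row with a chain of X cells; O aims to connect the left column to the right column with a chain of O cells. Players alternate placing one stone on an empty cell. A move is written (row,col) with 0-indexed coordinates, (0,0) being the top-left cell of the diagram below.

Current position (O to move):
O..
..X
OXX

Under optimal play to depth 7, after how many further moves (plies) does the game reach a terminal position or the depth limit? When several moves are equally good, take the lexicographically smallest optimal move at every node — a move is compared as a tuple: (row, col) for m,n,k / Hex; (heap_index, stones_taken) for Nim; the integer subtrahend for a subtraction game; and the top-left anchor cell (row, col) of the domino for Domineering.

ply 1, O at O../..X/OXX | (0,1)=-1→OO./..X/OXX; (0,2)=+1→O.O/..X/OXX*; (1,0)=-1→O../O.X/OXX; (1,1)=-1→O../.OX/OXX
ply 2, X at O.O/..X/OXX | (0,1)=-1→OXO/..X/OXX*; (1,0)=-1→O.O/X.X/OXX; (1,1)=-1→O.O/.XX/OXX
ply 3, O at OXO/..X/OXX | (1,0)=-1→OXO/O.X/OXX; (1,1)=+1→OXO/.OX/OXX*
ply 4: OXO/.OX/OXX is terminal -1 (X); from O../..X/OXX depth 7

PV length from [O../..X/OXX]: 3 plies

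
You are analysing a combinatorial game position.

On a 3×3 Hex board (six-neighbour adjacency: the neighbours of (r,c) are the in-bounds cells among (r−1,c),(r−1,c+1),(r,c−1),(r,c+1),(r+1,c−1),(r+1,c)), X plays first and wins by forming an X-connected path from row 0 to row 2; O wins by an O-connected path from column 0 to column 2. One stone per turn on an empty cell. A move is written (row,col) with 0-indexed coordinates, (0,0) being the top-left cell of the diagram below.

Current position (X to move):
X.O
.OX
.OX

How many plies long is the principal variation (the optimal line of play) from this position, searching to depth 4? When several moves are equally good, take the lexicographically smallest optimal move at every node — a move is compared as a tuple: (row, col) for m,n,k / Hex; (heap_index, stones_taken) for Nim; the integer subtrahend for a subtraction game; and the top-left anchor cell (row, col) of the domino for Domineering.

ply 1, X at X.O/.OX/.OX | (0,1)=-1→XXO/.OX/.OX*; (1,0)=-1→X.O/XOX/.OX; (2,0)=-1→X.O/.OX/XOX
ply 2, O at XXO/.OX/.OX | (1,0)=+1→XXO/OOX/.OX*; (2,0)=+1→XXO/.OX/OOX
ply 3: XXO/OOX/.OX is terminal -1 (X); from X.O/.OX/.OX depth 4

PV length from [X.O/.OX/.OX]: 2 plies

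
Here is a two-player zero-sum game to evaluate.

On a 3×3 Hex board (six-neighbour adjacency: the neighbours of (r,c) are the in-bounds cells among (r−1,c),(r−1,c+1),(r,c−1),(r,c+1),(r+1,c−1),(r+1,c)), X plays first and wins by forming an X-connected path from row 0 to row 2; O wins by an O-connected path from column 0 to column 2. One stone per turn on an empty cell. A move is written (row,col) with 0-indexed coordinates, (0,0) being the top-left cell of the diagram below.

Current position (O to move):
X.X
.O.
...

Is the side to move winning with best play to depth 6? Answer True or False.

O winning at [X.X/.O./...]: True

[X.X/.O./...] O move#1: (0,1):-1/XOX/.O./..., (1,0):-1/X.X/OO./..., (1,2):+1/X.X/.OO/...*, (2,0):-1/X.X/.O./O.., (2,1):+1/X.X/.O./.O., (2,2):+1/X.X/.O./..O
[X.X/.OO/...] X move#2: (0,1):-1/XXX/.OO/...*, (1,0):-1/X.X/XOO/..., (2,0):-1/X.X/.OO/X.., (2,1):-1/X.X/.OO/.X., (2,2):-1/X.X/.OO/..X
[XXX/.OO/...] O move#3: (1,0):+1/XXX/OOO/...*, (2,0):+1/XXX/.OO/O.., (2,1):+1/XXX/.OO/.O., (2,2):+1/XXX/.OO/..O
[XXX/OOO/...] end (terminal -1, X#4); searched X.X/.O./... to 6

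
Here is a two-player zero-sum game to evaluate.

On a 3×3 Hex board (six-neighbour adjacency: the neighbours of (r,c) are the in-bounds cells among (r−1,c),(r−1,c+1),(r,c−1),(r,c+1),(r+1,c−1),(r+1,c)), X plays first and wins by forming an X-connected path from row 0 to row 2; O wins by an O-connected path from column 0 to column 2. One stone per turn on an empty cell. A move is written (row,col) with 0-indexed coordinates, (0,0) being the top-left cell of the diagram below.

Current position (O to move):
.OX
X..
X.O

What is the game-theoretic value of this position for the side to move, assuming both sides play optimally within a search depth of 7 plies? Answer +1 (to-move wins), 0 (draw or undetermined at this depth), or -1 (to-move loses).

value(.OX/X../X.O, O) = -1

p1 O@[.OX/X../X.O]: (0,0)[OOX/X../X.O]-1* (1,1)[.OX/XO./X.O]-1 (1,2)[.OX/X.O/X.O]-1 (2,1)[.OX/X../XOO]-1
p2 X@[OOX/X../X.O]: (1,1)[OOX/XX./X.O]+1* (1,2)[OOX/X.X/X.O]+1 (2,1)[OOX/X../XXO]+1
p3 O@[OOX/XX./X.O] terminal -1; root [.OX/X../X.O] d7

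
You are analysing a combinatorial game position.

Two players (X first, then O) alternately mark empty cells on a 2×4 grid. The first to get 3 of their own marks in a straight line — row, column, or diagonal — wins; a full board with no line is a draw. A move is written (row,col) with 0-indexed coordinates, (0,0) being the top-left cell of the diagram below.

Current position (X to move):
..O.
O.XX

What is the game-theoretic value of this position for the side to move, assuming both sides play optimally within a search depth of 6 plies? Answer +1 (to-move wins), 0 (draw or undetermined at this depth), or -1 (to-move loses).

value(..O./O.XX, X) = +1

[..O./O.XX] X move#1: (0,0):+0/X.O./O.XX, (0,1):+0/.XO./O.XX, (0,3):+0/..OX/O.XX, (1,1):+1/..O./OXXX*
[..O./OXXX] end (terminal -1, O#2); searched ..O./O.XX to 6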